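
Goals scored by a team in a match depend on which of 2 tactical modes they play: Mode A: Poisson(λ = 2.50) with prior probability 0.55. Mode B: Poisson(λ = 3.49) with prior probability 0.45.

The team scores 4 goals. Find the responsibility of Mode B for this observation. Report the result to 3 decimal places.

Posterior ∝ prior × likelihood, so P(k | x) ∝ P(Z=k) f_k(x); normalise over all components.
Component likelihoods at x = 4 goals:
  p_A = e^(−2.50)·2.50^4/4! = 0.133602
  p_B = e^(−3.49)·3.49^4/4! = 0.18854
Multiply by the mixture weights:
  P(Z=A)·p_A = 0.55 × 0.133602 = 0.073481
  P(Z=B)·p_B = 0.45 × 0.18854 = 0.0848428
Evidence: 0.073481 + 0.0848428 = 0.158324
So the posterior for Mode B is 0.0848428 / 0.158324 ≈ 0.536.

0.536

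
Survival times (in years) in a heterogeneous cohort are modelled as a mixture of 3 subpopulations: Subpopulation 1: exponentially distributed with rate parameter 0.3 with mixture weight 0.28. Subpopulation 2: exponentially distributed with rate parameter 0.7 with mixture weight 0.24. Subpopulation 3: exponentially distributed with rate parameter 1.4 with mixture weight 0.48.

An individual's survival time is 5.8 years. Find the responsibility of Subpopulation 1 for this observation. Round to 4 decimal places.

0.8264

The responsibility of component k is P(Z=k) f_k(x) divided by Σ_j P(Z=j) f_j(x).
Exponential densities:
  L_1 = 0.3·e^(−0.3·5.8) = 0.3·e^(−1.7400) = 0.0526561
  L_2 = 0.7·e^(−0.7·5.8) = 0.7·e^(−4.0600) = 0.0120743
  L_3 = 1.4·e^(−1.4·5.8) = 1.4·e^(−8.1200) = 0.00041654
Weight by the priors:
  P(Z=1)·L_1 = 0.28 × 0.0526561 = 0.0147437
  P(Z=2)·L_2 = 0.24 × 0.0120743 = 0.00289784
  P(Z=3)·L_3 = 0.48 × 0.00041654 = 0.000199939
Denominator: 0.0147437 + 0.00289784 + 0.000199939 = 0.0178415
P(Subpopulation 1 | x) ≈ 0.8264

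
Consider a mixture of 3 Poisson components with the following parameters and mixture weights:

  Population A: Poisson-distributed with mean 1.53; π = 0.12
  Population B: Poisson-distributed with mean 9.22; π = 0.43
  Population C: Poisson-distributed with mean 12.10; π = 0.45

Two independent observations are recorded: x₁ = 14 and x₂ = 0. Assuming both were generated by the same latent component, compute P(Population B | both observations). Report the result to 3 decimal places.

The responsibility of component k is P(Z=k) f_k(x) divided by Σ_j P(Z=j) f_j(x).
Since both observations come from the same component, the likelihood for component k is f_k(x₁)·f_k(x₂).
  f_A = [e^(−1.53)·1.53^14/14! = 9.56756e-10] × [0.216536] = 2.07172e-10
  f_B = [e^(−9.22)·9.22^14/14! = 0.0364443] × [9.90387e-05] = 3.60939e-06
  f_C = [e^(−12.10)·12.10^14/14! = 0.0919652] × [5.55951e-06] = 5.11282e-07
Prior × likelihood for each component:
  P(Z=A)·f_A = 0.12 × 2.07172e-10 = 2.48606e-11
  P(Z=B)·f_B = 0.43 × 3.60939e-06 = 1.55204e-06
  P(Z=C)·f_C = 0.45 × 5.11282e-07 = 2.30077e-07
Sum: 2.48606e-11 + 1.55204e-06 + 2.30077e-07 = 1.78214e-06
Responsibility of Population B: 1.55204e-06 / 1.78214e-06 ≈ 0.871

0.871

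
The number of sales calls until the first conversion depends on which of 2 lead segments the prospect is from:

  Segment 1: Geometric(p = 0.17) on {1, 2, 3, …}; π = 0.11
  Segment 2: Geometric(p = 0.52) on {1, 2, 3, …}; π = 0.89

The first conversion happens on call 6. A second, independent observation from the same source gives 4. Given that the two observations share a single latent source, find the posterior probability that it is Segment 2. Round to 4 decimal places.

0.4864

P(component k | x) = π_k·f_k(x) / marginal(x), where marginal(x) = Σ_j π_j·f_j(x).
Since both observations come from the same component, the likelihood for component k is f_k(x₁)·f_k(x₂).
  f_1 = [0.0669637] × [0.0972038] = 0.00650912
  f_2 = [0.0132498] × [0.0575078] = 0.000761968
Prior × likelihood for each component:
  π_1·f_1 = 0.11 × 0.00650912 = 0.000716004
  π_2·f_2 = 0.89 × 0.000761968 = 0.000678151
Evidence: 0.000716004 + 0.000678151 = 0.00139415
Responsibility of Segment 2: 0.000678151 / 0.00139415 ≈ 0.4864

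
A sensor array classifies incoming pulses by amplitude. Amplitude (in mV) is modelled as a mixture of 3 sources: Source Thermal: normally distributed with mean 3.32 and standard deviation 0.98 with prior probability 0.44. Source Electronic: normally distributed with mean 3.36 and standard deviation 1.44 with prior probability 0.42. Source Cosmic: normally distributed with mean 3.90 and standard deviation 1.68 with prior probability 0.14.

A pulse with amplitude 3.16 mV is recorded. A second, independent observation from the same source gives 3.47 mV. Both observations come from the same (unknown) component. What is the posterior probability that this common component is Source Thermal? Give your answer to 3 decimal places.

Apply Bayes' rule: the posterior for each component is proportional to its prior times its likelihood at x.
Since both observations come from the same component, the likelihood for component k is f_k(x₁)·f_k(x₂).
  L_Thermal = [0.401694] × [0.402343] = 0.161619
  L_Electronic = [0.274384] × [0.276236] = 0.0757948
  L_Cosmic = [0.215511] × [0.229813] = 0.0495274
Multiply by the mixture weights:
  π_Thermal·L_Thermal = 0.44 × 0.161619 = 0.0711124
  π_Electronic·L_Electronic = 0.42 × 0.0757948 = 0.0318338
  π_Cosmic·L_Cosmic = 0.14 × 0.0495274 = 0.00693383
Sum: 0.0711124 + 0.0318338 + 0.00693383 = 0.10988
P(Source Thermal | x) ≈ 0.647

0.647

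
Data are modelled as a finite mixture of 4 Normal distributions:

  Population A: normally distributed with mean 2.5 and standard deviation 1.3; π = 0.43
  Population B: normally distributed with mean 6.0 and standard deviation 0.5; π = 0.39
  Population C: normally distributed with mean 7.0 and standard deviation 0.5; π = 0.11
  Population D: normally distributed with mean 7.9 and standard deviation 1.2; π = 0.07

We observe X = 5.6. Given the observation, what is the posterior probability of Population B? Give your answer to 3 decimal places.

0.945

Posterior ∝ prior × likelihood, so P(k | x) ∝ w_k f_k(x); normalise over all components.
Component likelihoods at x = 5.6:
  f_A = (1/(1.3·√(2π)))·exp(−(5.6−2.5)²/(2·1.3²)) = 0.306879·exp(-2.84320) = 0.0178724
  f_B = (1/(0.5·√(2π)))·exp(−(5.6−6.0)²/(2·0.5²)) = 0.797885·exp(-0.32000) = 0.579383
  f_C = (1/(0.5·√(2π)))·exp(−(5.6−7.0)²/(2·0.5²)) = 0.797885·exp(-3.92000) = 0.0158309
  f_D = (1/(1.2·√(2π)))·exp(−(5.6−7.9)²/(2·1.2²)) = 0.332452·exp(-1.83681) = 0.0529681
Unnormalised posteriors:
  w_A·f_A = 0.43 × 0.0178724 = 0.00768513
  w_B·f_B = 0.39 × 0.579383 = 0.225959
  w_C·f_C = 0.11 × 0.0158309 = 0.0017414
  w_D·f_D = 0.07 × 0.0529681 = 0.00370777
Normaliser: 0.00768513 + 0.225959 + 0.0017414 + 0.00370777 = 0.239094
P(Population B | 5.6) ≈ 0.945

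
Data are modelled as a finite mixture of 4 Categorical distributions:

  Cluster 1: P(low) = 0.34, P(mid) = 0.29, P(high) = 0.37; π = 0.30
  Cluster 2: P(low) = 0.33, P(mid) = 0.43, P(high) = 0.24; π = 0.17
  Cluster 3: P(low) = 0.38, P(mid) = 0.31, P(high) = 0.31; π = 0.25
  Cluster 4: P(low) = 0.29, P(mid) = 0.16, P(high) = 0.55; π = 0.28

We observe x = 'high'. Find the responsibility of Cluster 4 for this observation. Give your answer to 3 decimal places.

0.402

By Bayes' theorem, P(k | x) = π_k f_k(x) / Σ_j π_j f_j(x).
Component likelihoods at x = 'high':
  f_1 = 0.37
  f_2 = 0.24
  f_3 = 0.31
  f_4 = 0.55
Multiply by the mixture weights:
  π_1·f_1 = 0.30 × 0.37 = 0.111
  π_2·f_2 = 0.17 × 0.24 = 0.0408
  π_3·f_3 = 0.25 × 0.31 = 0.0775
  π_4·f_4 = 0.28 × 0.55 = 0.154
Normaliser: 0.111 + 0.0408 + 0.0775 + 0.154 = 0.3833
So the posterior for Cluster 4 is 0.154 / 0.3833 ≈ 0.402.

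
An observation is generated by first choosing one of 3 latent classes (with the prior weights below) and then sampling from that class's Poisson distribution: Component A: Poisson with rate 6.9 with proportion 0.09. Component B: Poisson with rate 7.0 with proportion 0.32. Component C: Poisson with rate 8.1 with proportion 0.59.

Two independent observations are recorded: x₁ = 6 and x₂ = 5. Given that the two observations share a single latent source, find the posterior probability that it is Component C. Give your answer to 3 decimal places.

P(component k | x) = π_k·f_k(x) / marginal(x), where marginal(x) = Σ_j π_j·f_j(x).
Since both observations come from the same component, the likelihood for component k is f_k(x₁)·f_k(x₂).
  L_A = [e^(−6.9)·6.9^6/6! = 0.151053] × [0.131351] = 0.0198409
  L_B = [e^(−7.0)·7.0^6/6! = 0.149003] × [0.127717] = 0.0190301
  L_C = [e^(−8.1)·8.1^6/6! = 0.119067] × [0.088198] = 0.0105015
Unnormalised posteriors:
  π_A·L_A = 0.09 × 0.0198409 = 0.00178569
  π_B·L_B = 0.32 × 0.0190301 = 0.00608964
  π_C·L_C = 0.59 × 0.0105015 = 0.00619588
Denominator: 0.00178569 + 0.00608964 + 0.00619588 = 0.0140712
Responsibility of Component C: 0.00619588 / 0.0140712 ≈ 0.440

0.440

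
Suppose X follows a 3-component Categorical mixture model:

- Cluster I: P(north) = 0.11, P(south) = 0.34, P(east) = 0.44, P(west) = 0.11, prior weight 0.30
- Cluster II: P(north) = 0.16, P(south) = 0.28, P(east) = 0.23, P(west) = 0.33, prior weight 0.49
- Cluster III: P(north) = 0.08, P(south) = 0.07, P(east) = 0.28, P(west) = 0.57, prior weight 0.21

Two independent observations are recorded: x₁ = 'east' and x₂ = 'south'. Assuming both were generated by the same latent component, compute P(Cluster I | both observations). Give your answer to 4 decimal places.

0.5572

Apply Bayes' rule: the posterior for each component is proportional to its prior times its likelihood at x.
Since both observations come from the same component, the likelihood for component k is f_k(x₁)·f_k(x₂).
  f_I = [P(east | comp) = 0.44] × [0.34] = 0.1496
  f_II = [P(east | comp) = 0.23] × [0.28] = 0.0644
  f_III = [P(east | comp) = 0.28] × [0.07] = 0.0196
Weight by the priors:
  π_I·f_I = 0.30 × 0.1496 = 0.04488
  π_II·f_II = 0.49 × 0.0644 = 0.031556
  π_III·f_III = 0.21 × 0.0196 = 0.004116
Denominator: 0.04488 + 0.031556 + 0.004116 = 0.080552
P(Cluster I | x₁, x₂) ≈ 0.5572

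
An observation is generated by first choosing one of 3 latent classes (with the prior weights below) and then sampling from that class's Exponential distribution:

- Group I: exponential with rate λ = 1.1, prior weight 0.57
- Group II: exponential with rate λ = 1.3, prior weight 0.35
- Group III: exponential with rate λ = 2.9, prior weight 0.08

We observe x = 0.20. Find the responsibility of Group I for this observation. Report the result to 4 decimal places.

0.5114

The responsibility of component k is π_k f_k(x) divided by Σ_j π_j f_j(x).
Exponential densities:
  f_I = 1.1·e^(−1.1·0.20) = 1.1·e^(−0.2200) = 0.882771
  f_II = 1.3·e^(−1.3·0.20) = 1.3·e^(−0.2600) = 1.00237
  f_III = 2.9·e^(−2.9·0.20) = 2.9·e^(−0.5800) = 1.62371
Weight by the priors:
  π_I·f_I = 0.57 × 0.882771 = 0.503179
  π_II·f_II = 0.35 × 1.00237 = 0.350828
  π_III·f_III = 0.08 × 1.62371 = 0.129896
Evidence: 0.503179 + 0.350828 + 0.129896 = 0.983904
P(Group I | data) = 0.503179 / 0.983904 ≈ 0.5114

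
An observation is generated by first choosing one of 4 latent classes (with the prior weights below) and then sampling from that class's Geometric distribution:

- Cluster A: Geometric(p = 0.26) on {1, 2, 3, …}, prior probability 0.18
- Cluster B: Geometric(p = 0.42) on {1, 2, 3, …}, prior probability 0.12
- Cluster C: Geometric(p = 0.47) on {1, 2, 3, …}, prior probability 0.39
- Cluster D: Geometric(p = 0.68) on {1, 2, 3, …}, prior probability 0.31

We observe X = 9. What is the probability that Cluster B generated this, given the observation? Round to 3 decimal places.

By Bayes' theorem, P(k | x) = w_k f_k(x) / Σ_j w_j f_j(x).
Evaluate each component's likelihood at the observed value:
  f_A = 0.26·(1−0.26)^8 = 0.26·0.0899195 = 0.0233791
  f_B = 0.42·(1−0.42)^8 = 0.42·0.0128063 = 0.00537865
  f_C = 0.47·(1−0.47)^8 = 0.47·0.00622597 = 0.00292621
  f_D = 0.68·(1−0.68)^8 = 0.68·0.000109951 = 7.47668e-05
Multiply by the mixture weights:
  w_A·f_A = 0.18 × 0.0233791 = 0.00420823
  w_B·f_B = 0.12 × 0.00537865 = 0.000645438
  w_C·f_C = 0.39 × 0.00292621 = 0.00114122
  w_D·f_D = 0.31 × 7.47668e-05 = 2.31777e-05
Normaliser: 0.00420823 + 0.000645438 + 0.00114122 + 2.31777e-05 = 0.00601807
Responsibility of Cluster B: 0.000645438 / 0.00601807 ≈ 0.107

0.107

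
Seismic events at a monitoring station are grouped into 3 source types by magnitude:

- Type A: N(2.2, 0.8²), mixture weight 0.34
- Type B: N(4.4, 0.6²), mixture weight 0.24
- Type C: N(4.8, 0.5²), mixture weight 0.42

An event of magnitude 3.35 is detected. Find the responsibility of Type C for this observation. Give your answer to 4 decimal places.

P(component k | x) = π_k·f_k(x) / marginal(x), where marginal(x) = Σ_j π_j·f_j(x).
Component likelihoods at x = 3.35:
  p_A = 0.177462
  p_B = 0.143796
  p_C = 0.0119051
Weight by the priors:
  π_A·p_A = 0.34 × 0.177462 = 0.0603371
  π_B·p_B = 0.24 × 0.143796 = 0.0345109
  π_C·p_C = 0.42 × 0.0119051 = 0.00500013
Evidence: 0.0603371 + 0.0345109 + 0.00500013 = 0.0998482
Responsibility of Type C: 0.00500013 / 0.0998482 ≈ 0.0501

0.0501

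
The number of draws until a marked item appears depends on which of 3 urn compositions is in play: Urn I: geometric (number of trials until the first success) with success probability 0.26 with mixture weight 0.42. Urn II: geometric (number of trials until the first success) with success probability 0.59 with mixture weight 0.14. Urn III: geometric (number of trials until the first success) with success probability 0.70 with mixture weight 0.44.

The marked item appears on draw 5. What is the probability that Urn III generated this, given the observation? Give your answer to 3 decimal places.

Apply Bayes' rule: the posterior for each component is proportional to its prior times its likelihood at x.
Geometric probabilities:
  f_I = 0.26·(1−0.26)^4 = 0.26·0.299866 = 0.0779651
  f_II = 0.59·(1−0.59)^4 = 0.59·0.0282576 = 0.016672
  f_III = 0.70·(1−0.70)^4 = 0.70·0.0081 = 0.00567
Weight by the priors:
  w_I·f_I = 0.42 × 0.0779651 = 0.0327453
  w_II·f_II = 0.14 × 0.016672 = 0.00233408
  w_III·f_III = 0.44 × 0.00567 = 0.0024948
Marginal: 0.0327453 + 0.00233408 + 0.0024948 = 0.0375742
So the posterior for Urn III is 0.0024948 / 0.0375742 ≈ 0.066.

0.066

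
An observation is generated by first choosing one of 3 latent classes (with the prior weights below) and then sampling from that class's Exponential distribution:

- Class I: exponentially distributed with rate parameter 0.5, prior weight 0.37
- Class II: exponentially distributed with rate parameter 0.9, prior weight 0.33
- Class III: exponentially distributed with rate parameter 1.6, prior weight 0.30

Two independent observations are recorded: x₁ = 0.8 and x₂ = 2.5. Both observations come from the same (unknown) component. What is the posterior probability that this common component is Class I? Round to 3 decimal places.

0.502

By Bayes' theorem, P(k | x) = w_k f_k(x) / Σ_j w_j f_j(x).
Since both observations come from the same component, the likelihood for component k is f_k(x₁)·f_k(x₂).
  p_I = [0.33516] × [0.143252] = 0.0480125
  p_II = [0.438077] × [0.0948593] = 0.0415557
  p_III = [0.44486] × [0.029305] = 0.0130366
Multiply by the mixture weights:
  w_I·p_I = 0.37 × 0.0480125 = 0.0177646
  w_II·p_II = 0.33 × 0.0415557 = 0.0137134
  w_III·p_III = 0.30 × 0.0130366 = 0.00391099
Sum: 0.0177646 + 0.0137134 + 0.00391099 = 0.035389
P(Class I | x₁, x₂) = 0.0177646 / 0.035389 ≈ 0.502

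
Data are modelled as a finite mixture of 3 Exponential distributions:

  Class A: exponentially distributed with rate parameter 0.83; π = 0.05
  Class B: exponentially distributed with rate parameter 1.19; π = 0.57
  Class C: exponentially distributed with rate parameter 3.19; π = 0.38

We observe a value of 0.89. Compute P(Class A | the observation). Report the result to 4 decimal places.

P(component k | x) = π_k·f_k(x) / marginal(x), where marginal(x) = Σ_j π_j·f_j(x).
Component likelihoods at x = 0.89:
  p_A = 0.39652
  p_B = 0.412654
  p_C = 0.186546
Weight by the priors:
  π_A·p_A = 0.05 × 0.39652 = 0.019826
  π_B·p_B = 0.57 × 0.412654 = 0.235213
  π_C·p_C = 0.38 × 0.186546 = 0.0708874
Sum: 0.019826 + 0.235213 + 0.0708874 = 0.325926
P(Class A | 0.89) ≈ 0.0608

0.0608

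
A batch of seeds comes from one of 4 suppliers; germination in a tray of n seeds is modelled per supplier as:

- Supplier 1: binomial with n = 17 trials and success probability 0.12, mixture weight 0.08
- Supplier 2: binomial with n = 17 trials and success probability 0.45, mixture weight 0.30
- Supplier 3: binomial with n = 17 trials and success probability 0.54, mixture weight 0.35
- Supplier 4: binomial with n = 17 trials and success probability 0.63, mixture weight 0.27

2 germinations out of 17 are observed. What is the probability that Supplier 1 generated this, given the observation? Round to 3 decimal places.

Apply Bayes' rule: the posterior for each component is proportional to its prior times its likelihood at x.
Evaluate each component's likelihood at the observed value:
  f_1 = C(17,2)·0.12^2·0.88^15 = 136·0.0144·0.146974 = 0.287834
  f_2 = C(17,2)·0.45^2·0.55^15 = 136·0.2025·0.000127479 = 0.00351079
  f_3 = C(17,2)·0.54^2·0.46^15 = 136·0.2916·8.7371e-06 = 0.000346493
  f_4 = C(17,2)·0.63^2·0.37^15 = 136·0.3969·3.33446e-07 = 1.79989e-05
Multiply by the mixture weights:
  P(Z=1)·f_1 = 0.08 × 0.287834 = 0.0230267
  P(Z=2)·f_2 = 0.30 × 0.00351079 = 0.00105324
  P(Z=3)·f_3 = 0.35 × 0.000346493 = 0.000121272
  P(Z=4)·f_4 = 0.27 × 1.79989e-05 = 4.8597e-06
Denominator: 0.0230267 + 0.00105324 + 0.000121272 + 4.8597e-06 = 0.0242061
So the posterior for Supplier 1 is 0.0230267 / 0.0242061 ≈ 0.951.

0.951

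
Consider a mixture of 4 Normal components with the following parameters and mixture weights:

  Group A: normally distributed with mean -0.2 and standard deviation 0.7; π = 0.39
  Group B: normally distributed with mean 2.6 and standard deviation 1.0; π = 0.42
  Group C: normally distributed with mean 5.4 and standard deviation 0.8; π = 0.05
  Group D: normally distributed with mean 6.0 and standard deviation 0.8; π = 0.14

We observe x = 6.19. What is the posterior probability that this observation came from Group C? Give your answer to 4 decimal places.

By Bayes' theorem, P(k | x) = π_k f_k(x) / Σ_j π_j f_j(x).
Normal densities:
  f_A = (1/(0.7·√(2π)))·exp(−(6.19−-0.2)²/(2·0.7²)) = 0.569918·exp(-41.66541) = 4.57884e-19
  f_B = (1/(1.0·√(2π)))·exp(−(6.19−2.6)²/(2·1.0²)) = 0.398942·exp(-6.44405) = 0.0006343
  f_C = (1/(0.8·√(2π)))·exp(−(6.19−5.4)²/(2·0.8²)) = 0.498678·exp(-0.48758) = 0.306244
  f_D = (1/(0.8·√(2π)))·exp(−(6.19−6.0)²/(2·0.8²)) = 0.498678·exp(-0.02820) = 0.48481
Unnormalised posteriors:
  π_A·f_A = 0.39 × 4.57884e-19 = 1.78575e-19
  π_B·f_B = 0.42 × 0.0006343 = 0.000266406
  π_C·f_C = 0.05 × 0.306244 = 0.0153122
  π_D·f_D = 0.14 × 0.48481 = 0.0678734
Marginal: 1.78575e-19 + 0.000266406 + 0.0153122 + 0.0678734 = 0.083452
Responsibility of Group C: 0.0153122 / 0.083452 ≈ 0.1835

0.1835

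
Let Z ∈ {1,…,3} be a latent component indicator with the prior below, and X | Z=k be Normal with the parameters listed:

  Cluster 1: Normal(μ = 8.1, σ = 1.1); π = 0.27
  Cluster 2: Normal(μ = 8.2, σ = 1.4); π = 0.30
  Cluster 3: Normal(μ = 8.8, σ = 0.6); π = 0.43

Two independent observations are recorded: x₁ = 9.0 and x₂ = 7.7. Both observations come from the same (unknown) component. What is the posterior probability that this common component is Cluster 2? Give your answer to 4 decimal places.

The responsibility of component k is P(Z=k) f_k(x) divided by Σ_j P(Z=j) f_j(x).
Since both observations come from the same component, the likelihood for component k is f_k(x₁)·f_k(x₂).
  f_1 = [(1/(1.1·√(2π)))·exp(−(9.0−8.1)²/(2·1.1²)) = 0.362675·exp(-0.33471) = 0.25951] × [0.339472] = 0.0880964
  f_2 = [(1/(1.4·√(2π)))·exp(−(9.0−8.2)²/(2·1.4²)) = 0.284959·exp(-0.16327) = 0.242034] × [0.267353] = 0.0647085
  f_3 = [(1/(0.6·√(2π)))·exp(−(9.0−8.8)²/(2·0.6²)) = 0.664904·exp(-0.05556) = 0.628972] × [0.123852] = 0.0778994
Multiply by the mixture weights:
  P(Z=1)·f_1 = 0.27 × 0.0880964 = 0.023786
  P(Z=2)·f_2 = 0.30 × 0.0647085 = 0.0194126
  P(Z=3)·f_3 = 0.43 × 0.0778994 = 0.0334967
Marginal: 0.023786 + 0.0194126 + 0.0334967 = 0.0766953
P(Cluster 2 | data) ≈ 0.2531

0.2531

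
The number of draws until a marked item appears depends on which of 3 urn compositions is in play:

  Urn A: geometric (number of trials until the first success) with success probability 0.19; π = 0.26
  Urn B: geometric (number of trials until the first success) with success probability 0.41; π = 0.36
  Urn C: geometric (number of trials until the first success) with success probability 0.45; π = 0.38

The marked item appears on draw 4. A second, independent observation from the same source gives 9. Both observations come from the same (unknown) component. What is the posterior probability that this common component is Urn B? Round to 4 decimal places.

By Bayes' theorem, P(k | x) = P(Z=k) f_k(x) / Σ_j P(Z=j) f_j(x).
Since both observations come from the same component, the likelihood for component k is f_k(x₁)·f_k(x₂).
  f_A = [0.19·(1−0.19)^3 = 0.19·0.531441 = 0.100974] × [0.0352074] = 0.00355502
  f_B = [0.41·(1−0.41)^3 = 0.41·0.205379 = 0.0842054] × [0.00602005] = 0.00050692
  f_C = [0.45·(1−0.45)^3 = 0.45·0.166375 = 0.0748688] × [0.00376803] = 0.000282107
Multiply by the mixture weights:
  P(Z=A)·f_A = 0.26 × 0.00355502 = 0.000924306
  P(Z=B)·f_B = 0.36 × 0.00050692 = 0.000182491
  P(Z=C)·f_C = 0.38 × 0.000282107 = 0.000107201
Normaliser: 0.000924306 + 0.000182491 + 0.000107201 = 0.001214
Responsibility of Urn B: 0.000182491 / 0.001214 ≈ 0.1503

0.1503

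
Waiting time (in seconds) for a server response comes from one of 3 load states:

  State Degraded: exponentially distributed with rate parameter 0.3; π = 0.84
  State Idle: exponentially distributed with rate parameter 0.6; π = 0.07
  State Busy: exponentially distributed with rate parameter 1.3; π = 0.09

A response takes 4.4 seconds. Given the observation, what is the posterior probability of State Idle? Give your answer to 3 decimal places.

The responsibility of component k is π_k f_k(x) divided by Σ_j π_j f_j(x).
Exponential densities:
  f_Degraded = 0.3·e^(−0.3·4.4) = 0.3·e^(−1.3200) = 0.0801406
  f_Idle = 0.6·e^(−0.6·4.4) = 0.6·e^(−2.6400) = 0.0428168
  f_Busy = 1.3·e^(−1.3·4.4) = 1.3·e^(−5.7200) = 0.00426362
Weight by the priors:
  π_Degraded·f_Degraded = 0.84 × 0.0801406 = 0.0673181
  π_Idle·f_Idle = 0.07 × 0.0428168 = 0.00299717
  π_Busy·f_Busy = 0.09 × 0.00426362 = 0.000383726
Marginal: 0.0673181 + 0.00299717 + 0.000383726 = 0.070699
P(State Idle | the observation) = 0.00299717 / 0.070699 ≈ 0.042

0.042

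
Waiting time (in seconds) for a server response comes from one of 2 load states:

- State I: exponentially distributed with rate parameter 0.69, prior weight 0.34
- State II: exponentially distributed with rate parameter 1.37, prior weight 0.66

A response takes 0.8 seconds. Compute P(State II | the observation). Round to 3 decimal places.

0.691

Posterior ∝ prior × likelihood, so P(k | x) ∝ π_k f_k(x); normalise over all components.
Component likelihoods at x = 0.8 seconds:
  f_I = 0.3973
  f_II = 0.457861
Multiply by the mixture weights:
  π_I·f_I = 0.34 × 0.3973 = 0.135082
  π_II·f_II = 0.66 × 0.457861 = 0.302188
Denominator: 0.135082 + 0.302188 = 0.43727
P(State II | data) = 0.302188 / 0.43727 ≈ 0.691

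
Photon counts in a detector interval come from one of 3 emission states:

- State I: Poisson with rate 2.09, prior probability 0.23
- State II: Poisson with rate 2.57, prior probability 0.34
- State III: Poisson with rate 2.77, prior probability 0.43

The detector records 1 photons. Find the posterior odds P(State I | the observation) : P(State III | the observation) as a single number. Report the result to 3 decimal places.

The posterior odds equal the prior odds times the likelihood ratio: (P(Z=i)/P(Z=j))·(f_i(x)/f_j(x)).
Evaluate each component's likelihood at the observed value:
  f_I = 0.258506
  f_II = 0.196696
  f_III = 0.173574
Odds = (0.23/0.43) × (0.258506/0.173574) = 0.534884 × 1.48932 ≈ 0.797

0.797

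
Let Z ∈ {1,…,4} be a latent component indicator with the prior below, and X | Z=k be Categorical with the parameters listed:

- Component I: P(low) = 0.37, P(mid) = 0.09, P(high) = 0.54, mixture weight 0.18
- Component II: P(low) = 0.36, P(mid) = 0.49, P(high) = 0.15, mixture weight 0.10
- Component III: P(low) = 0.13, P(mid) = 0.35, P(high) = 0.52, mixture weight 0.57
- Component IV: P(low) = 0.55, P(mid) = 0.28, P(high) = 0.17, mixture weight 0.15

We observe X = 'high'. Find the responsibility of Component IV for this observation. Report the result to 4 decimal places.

Posterior ∝ prior × likelihood, so P(k | x) ∝ π_k f_k(x); normalise over all components.
Evaluate each component's likelihood at the observed value:
  L_I = P(high | comp) = 0.54
  L_II = P(high | comp) = 0.15
  L_III = P(high | comp) = 0.52
  L_IV = P(high | comp) = 0.17
Unnormalised posteriors:
  π_I·L_I = 0.18 × 0.54 = 0.0972
  π_II·L_II = 0.10 × 0.15 = 0.015
  π_III·L_III = 0.57 × 0.52 = 0.2964
  π_IV·L_IV = 0.15 × 0.17 = 0.0255
Normaliser: 0.0972 + 0.015 + 0.2964 + 0.0255 = 0.4341
P(Component IV | data) ≈ 0.0587

0.0587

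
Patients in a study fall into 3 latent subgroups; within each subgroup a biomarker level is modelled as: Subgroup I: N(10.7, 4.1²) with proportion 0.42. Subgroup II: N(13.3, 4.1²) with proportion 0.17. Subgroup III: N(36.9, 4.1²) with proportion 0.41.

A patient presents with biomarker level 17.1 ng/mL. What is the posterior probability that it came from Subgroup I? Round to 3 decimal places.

0.529

P(component k | x) = π_k·f_k(x) / marginal(x), where marginal(x) = Σ_j π_j·f_j(x).
Normal densities:
  f_I = (1/(4.1·√(2π)))·exp(−(17.1−10.7)²/(2·4.1²)) = 0.097303·exp(-1.21832) = 0.028775
  f_II = (1/(4.1·√(2π)))·exp(−(17.1−13.3)²/(2·4.1²)) = 0.097303·exp(-0.42951) = 0.0633277
  f_III = (1/(4.1·√(2π)))·exp(−(17.1−36.9)²/(2·4.1²)) = 0.097303·exp(-11.66092) = 8.39179e-07
Weight by the priors:
  π_I·f_I = 0.42 × 0.028775 = 0.0120855
  π_II·f_II = 0.17 × 0.0633277 = 0.0107657
  π_III·f_III = 0.41 × 8.39179e-07 = 3.44063e-07
Denominator: 0.0120855 + 0.0107657 + 3.44063e-07 = 0.0228516
Responsibility of Subgroup I: 0.0120855 / 0.0228516 ≈ 0.529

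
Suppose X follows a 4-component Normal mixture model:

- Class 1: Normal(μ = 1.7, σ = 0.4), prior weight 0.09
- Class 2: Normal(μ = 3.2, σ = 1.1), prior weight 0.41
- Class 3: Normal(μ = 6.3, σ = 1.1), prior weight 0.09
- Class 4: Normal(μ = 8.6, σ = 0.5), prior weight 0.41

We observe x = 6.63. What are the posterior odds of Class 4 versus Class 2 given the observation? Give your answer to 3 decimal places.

0.121

Posterior odds = (π_i f_i(x)) / (π_j f_j(x)); the normalising sum cancels.
Normal densities:
  f_1 = (1/(0.4·√(2π)))·exp(−(6.63−1.7)²/(2·0.4²)) = 0.997356·exp(-75.95281) = 1.0303e-33
  f_2 = (1/(1.1·√(2π)))·exp(−(6.63−3.2)²/(2·1.1²)) = 0.362675·exp(-4.86153) = 0.00280661
  f_3 = (1/(1.1·√(2π)))·exp(−(6.63−6.3)²/(2·1.1²)) = 0.362675·exp(-0.04500) = 0.346716
  f_4 = (1/(0.5·√(2π)))·exp(−(6.63−8.6)²/(2·0.5²)) = 0.797885·exp(-7.76180) = 0.000339651
Odds = (0.41/0.41) × (0.000339651/0.00280661) = 1 × 0.121018 ≈ 0.121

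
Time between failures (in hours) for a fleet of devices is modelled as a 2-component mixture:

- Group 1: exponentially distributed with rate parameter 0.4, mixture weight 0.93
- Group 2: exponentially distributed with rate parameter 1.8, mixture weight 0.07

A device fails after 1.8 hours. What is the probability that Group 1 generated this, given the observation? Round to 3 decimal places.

By Bayes' theorem, P(k | x) = π_k f_k(x) / Σ_j π_j f_j(x).
Evaluate each component's likelihood at the observed value:
  L_1 = 0.4·e^(−0.4·1.8) = 0.4·e^(−0.7200) = 0.194701
  L_2 = 1.8·e^(−1.8·1.8) = 1.8·e^(−3.2400) = 0.070495
Weight by the priors:
  π_1·L_1 = 0.93 × 0.194701 = 0.181072
  π_2·L_2 = 0.07 × 0.070495 = 0.00493465
Marginal: 0.181072 + 0.00493465 = 0.186006
So the posterior for Group 1 is 0.181072 / 0.186006 ≈ 0.973.

0.973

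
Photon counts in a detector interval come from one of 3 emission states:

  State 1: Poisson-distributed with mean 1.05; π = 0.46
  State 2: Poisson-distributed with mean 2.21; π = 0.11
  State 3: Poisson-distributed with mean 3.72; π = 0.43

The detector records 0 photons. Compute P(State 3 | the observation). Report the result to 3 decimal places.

The responsibility of component k is π_k f_k(x) divided by Σ_j π_j f_j(x).
Component likelihoods at x = 0 photons:
  p_1 = e^(−1.05)·1.05^0/0! = 0.349938
  p_2 = e^(−2.21)·2.21^0/0! = 0.109701
  p_3 = e^(−3.72)·3.72^0/0! = 0.024234
Weight by the priors:
  π_1·p_1 = 0.46 × 0.349938 = 0.160971
  π_2·p_2 = 0.11 × 0.109701 = 0.0120671
  π_3·p_3 = 0.43 × 0.024234 = 0.0104206
Evidence: 0.160971 + 0.0120671 + 0.0104206 = 0.183459
So the posterior for State 3 is 0.0104206 / 0.183459 ≈ 0.057.

0.057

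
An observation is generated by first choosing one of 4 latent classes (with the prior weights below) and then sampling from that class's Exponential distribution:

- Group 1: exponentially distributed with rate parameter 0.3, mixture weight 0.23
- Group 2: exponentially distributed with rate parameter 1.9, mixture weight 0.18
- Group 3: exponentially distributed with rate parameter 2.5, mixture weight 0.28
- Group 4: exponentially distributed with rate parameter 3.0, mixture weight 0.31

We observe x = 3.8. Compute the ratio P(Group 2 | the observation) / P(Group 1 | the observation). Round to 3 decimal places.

The posterior odds equal the prior odds times the likelihood ratio: (π_i/π_j)·(f_i(x)/f_j(x)).
Component likelihoods at x = 3.8:
  L_1 = 0.0959457
  L_2 = 0.00139042
  L_3 = 0.00018713
  L_4 = 3.35865e-05
0.000250276 / 0.0220675 ≈ 0.011

0.011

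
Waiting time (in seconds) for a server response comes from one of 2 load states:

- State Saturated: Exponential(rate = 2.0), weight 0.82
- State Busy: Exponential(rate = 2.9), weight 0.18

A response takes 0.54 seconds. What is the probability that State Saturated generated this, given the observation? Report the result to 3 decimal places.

Apply Bayes' rule: the posterior for each component is proportional to its prior times its likelihood at x.
Component likelihoods at x = 0.54 seconds:
  L_Saturated = 0.679191
  L_Busy = 0.605749
Weight by the priors:
  w_Saturated·L_Saturated = 0.82 × 0.679191 = 0.556937
  w_Busy·L_Busy = 0.18 × 0.605749 = 0.109035
Evidence: 0.556937 + 0.109035 = 0.665972
So the posterior for State Saturated is 0.556937 / 0.665972 ≈ 0.836.

0.836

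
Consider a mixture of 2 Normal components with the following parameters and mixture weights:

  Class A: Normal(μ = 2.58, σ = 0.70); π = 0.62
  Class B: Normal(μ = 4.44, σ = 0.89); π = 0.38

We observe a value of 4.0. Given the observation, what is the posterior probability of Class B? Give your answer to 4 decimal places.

0.7695

Posterior ∝ prior × likelihood, so P(k | x) ∝ π_k f_k(x); normalise over all components.
Normal densities:
  f_A = (1/(0.70·√(2π)))·exp(−(4.0−2.58)²/(2·0.70²)) = 0.569918·exp(-2.05755) = 0.0728164
  f_B = (1/(0.89·√(2π)))·exp(−(4.0−4.44)²/(2·0.89²)) = 0.448250·exp(-0.12221) = 0.396685
Unnormalised posteriors:
  π_A·f_A = 0.62 × 0.0728164 = 0.0451461
  π_B·f_B = 0.38 × 0.396685 = 0.15074
Normaliser: 0.0451461 + 0.15074 = 0.195887
Responsibility of Class B: 0.15074 / 0.195887 ≈ 0.7695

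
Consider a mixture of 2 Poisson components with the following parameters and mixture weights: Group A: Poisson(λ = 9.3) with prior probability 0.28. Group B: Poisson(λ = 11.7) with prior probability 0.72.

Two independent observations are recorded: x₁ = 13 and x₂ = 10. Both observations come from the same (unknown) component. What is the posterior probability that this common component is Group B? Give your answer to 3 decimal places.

0.806

By Bayes' theorem, P(k | x) = π_k f_k(x) / Σ_j π_j f_j(x).
Since both observations come from the same component, the likelihood for component k is f_k(x₁)·f_k(x₂).
  p_A = [0.0571557] × [0.121935] = 0.00696927
  p_B = [0.102539] × [0.109863] = 0.0112652
Prior × likelihood for each component:
  π_A·p_A = 0.28 × 0.00696927 = 0.00195139
  π_B·p_B = 0.72 × 0.0112652 = 0.00811098
Normaliser: 0.00195139 + 0.00811098 = 0.0100624
P(Group B | x₁,x₂) ≈ 0.806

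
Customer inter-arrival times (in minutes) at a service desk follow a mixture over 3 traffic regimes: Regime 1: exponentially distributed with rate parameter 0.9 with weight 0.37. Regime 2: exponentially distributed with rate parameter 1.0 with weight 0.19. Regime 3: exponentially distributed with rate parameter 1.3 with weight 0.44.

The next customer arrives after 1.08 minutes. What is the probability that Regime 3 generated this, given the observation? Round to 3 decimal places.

By Bayes' theorem, P(k | x) = π_k f_k(x) / Σ_j π_j f_j(x).
Exponential densities:
  L_1 = 0.340493
  L_2 = 0.339596
  L_3 = 0.319296
Weight by the priors:
  π_1·L_1 = 0.37 × 0.340493 = 0.125982
  π_2·L_2 = 0.19 × 0.339596 = 0.0645231
  π_3·L_3 = 0.44 × 0.319296 = 0.14049
Marginal: 0.125982 + 0.0645231 + 0.14049 = 0.330996
So the posterior for Regime 3 is 0.14049 / 0.330996 ≈ 0.424.

0.424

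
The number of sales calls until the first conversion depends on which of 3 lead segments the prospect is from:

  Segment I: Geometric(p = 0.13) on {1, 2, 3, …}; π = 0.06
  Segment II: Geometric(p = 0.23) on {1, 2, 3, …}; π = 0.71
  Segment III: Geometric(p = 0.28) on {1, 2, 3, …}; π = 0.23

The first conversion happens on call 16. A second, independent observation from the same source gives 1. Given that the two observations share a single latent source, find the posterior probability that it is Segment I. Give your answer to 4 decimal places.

0.1254

The responsibility of component k is π_k f_k(x) divided by Σ_j π_j f_j(x).
Since both observations come from the same component, the likelihood for component k is f_k(x₁)·f_k(x₂).
  L_I = [0.0160965] × [0.13] = 0.00209255
  L_II = [0.0045613] × [0.23] = 0.0010491
  L_III = [0.00202836] × [0.28] = 0.000567941
Unnormalised posteriors:
  π_I·L_I = 0.06 × 0.00209255 = 0.000125553
  π_II·L_II = 0.71 × 0.0010491 = 0.00074486
  π_III·L_III = 0.23 × 0.000567941 = 0.000130627
Marginal: 0.000125553 + 0.00074486 + 0.000130627 = 0.00100104
So the posterior for Segment I is 0.000125553 / 0.00100104 ≈ 0.1254.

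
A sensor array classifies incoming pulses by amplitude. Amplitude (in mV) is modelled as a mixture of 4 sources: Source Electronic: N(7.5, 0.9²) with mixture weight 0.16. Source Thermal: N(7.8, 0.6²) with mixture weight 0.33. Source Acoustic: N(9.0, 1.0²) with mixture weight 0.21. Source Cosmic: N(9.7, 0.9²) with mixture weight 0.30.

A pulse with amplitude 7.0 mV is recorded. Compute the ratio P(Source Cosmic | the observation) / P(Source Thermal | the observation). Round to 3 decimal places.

Only the two components matter; the odds are (π_i f_i(x)) / (π_j f_j(x)).
Component likelihoods at x = 7.0 mV:
  p_Electronic = (1/(0.9·√(2π)))·exp(−(7.0−7.5)²/(2·0.9²)) = 0.443269·exp(-0.15432) = 0.37988
  p_Thermal = (1/(0.6·√(2π)))·exp(−(7.0−7.8)²/(2·0.6²)) = 0.664904·exp(-0.88889) = 0.27335
  p_Acoustic = (1/(1.0·√(2π)))·exp(−(7.0−9.0)²/(2·1.0²)) = 0.398942·exp(-2.00000) = 0.053991
  p_Cosmic = (1/(0.9·√(2π)))·exp(−(7.0−9.7)²/(2·0.9²)) = 0.443269·exp(-4.50000) = 0.00492428
Posterior odds = (π_Cosmic·p_Cosmic) / (π_Thermal·p_Thermal) = (0.30·0.00492428) / (0.33·0.27335) = 0.00147728 / 0.0902055 ≈ 0.016

0.016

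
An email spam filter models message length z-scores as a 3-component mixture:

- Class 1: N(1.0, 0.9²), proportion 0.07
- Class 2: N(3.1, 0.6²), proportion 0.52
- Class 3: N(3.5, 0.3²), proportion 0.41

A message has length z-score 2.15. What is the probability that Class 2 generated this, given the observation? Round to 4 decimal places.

By Bayes' theorem, P(k | x) = π_k f_k(x) / Σ_j π_j f_j(x).
Component likelihoods at x = 2.15:
  f_1 = 0.195942
  f_2 = 0.189838
  f_3 = 5.32791e-05
Prior × likelihood for each component:
  π_1·f_1 = 0.07 × 0.195942 = 0.0137159
  π_2·f_2 = 0.52 × 0.189838 = 0.0987157
  π_3·f_3 = 0.41 × 5.32791e-05 = 2.18444e-05
Normaliser: 0.0137159 + 0.0987157 + 2.18444e-05 = 0.112453
So the posterior for Class 2 is 0.0987157 / 0.112453 ≈ 0.8778.

0.8778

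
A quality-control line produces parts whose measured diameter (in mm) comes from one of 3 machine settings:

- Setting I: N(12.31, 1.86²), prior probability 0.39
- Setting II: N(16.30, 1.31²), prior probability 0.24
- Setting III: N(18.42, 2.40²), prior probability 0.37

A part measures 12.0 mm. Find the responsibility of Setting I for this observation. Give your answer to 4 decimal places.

0.9757

The responsibility of component k is π_k f_k(x) divided by Σ_j π_j f_j(x).
Evaluate each component's likelihood at the observed value:
  L_I = 0.211527
  L_II = 0.00139316
  L_III = 0.00464381
Weight by the priors:
  π_I·L_I = 0.39 × 0.211527 = 0.0824954
  π_II·L_II = 0.24 × 0.00139316 = 0.000334358
  π_III·L_III = 0.37 × 0.00464381 = 0.00171821
Denominator: 0.0824954 + 0.000334358 + 0.00171821 = 0.084548
P(Setting I | 12.0 mm) = 0.0824954 / 0.084548 ≈ 0.9757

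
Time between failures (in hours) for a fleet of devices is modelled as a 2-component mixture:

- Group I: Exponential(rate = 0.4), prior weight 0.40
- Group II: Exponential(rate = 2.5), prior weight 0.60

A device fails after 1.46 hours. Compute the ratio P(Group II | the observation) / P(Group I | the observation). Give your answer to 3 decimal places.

Since P(k|x) ∝ P(Z=k) f_k(x), the posterior odds are P(Z=i) f_i(x) / (P(Z=j) f_j(x)).
Component likelihoods at x = 1.46 hours:
  p_I = 0.4·e^(−0.4·1.46) = 0.4·e^(−0.5840) = 0.223065
  p_II = 2.5·e^(−2.5·1.46) = 2.5·e^(−3.6500) = 0.0649778
Posterior odds = (P(Z=II)·p_II) / (P(Z=I)·p_I) = (0.60·0.0649778) / (0.40·0.223065) = 0.0389867 / 0.0892261 ≈ 0.437

0.437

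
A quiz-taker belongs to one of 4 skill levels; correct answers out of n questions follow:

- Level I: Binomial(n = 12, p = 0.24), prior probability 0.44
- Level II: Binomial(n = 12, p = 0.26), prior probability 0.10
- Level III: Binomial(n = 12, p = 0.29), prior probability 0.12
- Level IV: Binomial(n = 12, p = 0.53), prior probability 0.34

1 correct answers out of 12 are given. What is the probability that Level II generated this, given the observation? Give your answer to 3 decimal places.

0.136

Apply Bayes' rule: the posterior for each component is proportional to its prior times its likelihood at x.
Binomial probabilities:
  p_I = C(12,1)·0.24^1·0.76^11 = 12·0.24·0.0488596 = 0.140716
  p_II = C(12,1)·0.26^1·0.74^11 = 12·0.26·0.0364375 = 0.113685
  p_III = C(12,1)·0.29^1·0.71^11 = 12·0.29·0.0231122 = 0.0804306
  p_IV = C(12,1)·0.53^1·0.47^11 = 12·0.53·0.000247216 = 0.00157229
Weight by the priors:
  P(Z=I)·p_I = 0.44 × 0.140716 = 0.0619148
  P(Z=II)·p_II = 0.10 × 0.113685 = 0.0113685
  P(Z=III)·p_III = 0.12 × 0.0804306 = 0.00965167
  P(Z=IV)·p_IV = 0.34 × 0.00157229 = 0.00053458
Evidence: 0.0619148 + 0.0113685 + 0.00965167 + 0.00053458 = 0.0834696
So the posterior for Level II is 0.0113685 / 0.0834696 ≈ 0.136.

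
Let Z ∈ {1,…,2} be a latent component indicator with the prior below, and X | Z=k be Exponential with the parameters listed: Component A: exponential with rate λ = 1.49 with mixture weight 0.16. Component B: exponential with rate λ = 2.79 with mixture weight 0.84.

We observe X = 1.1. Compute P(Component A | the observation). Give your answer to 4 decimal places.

P(component k | x) = π_k·f_k(x) / marginal(x), where marginal(x) = Σ_j π_j·f_j(x).
Evaluate each component's likelihood at the observed value:
  f_A = 0.289319
  f_B = 0.129645
Weight by the priors:
  π_A·f_A = 0.16 × 0.289319 = 0.0462911
  π_B·f_B = 0.84 × 0.129645 = 0.108901
Evidence: 0.0462911 + 0.108901 = 0.155193
P(Component A | x) ≈ 0.2983

0.2983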